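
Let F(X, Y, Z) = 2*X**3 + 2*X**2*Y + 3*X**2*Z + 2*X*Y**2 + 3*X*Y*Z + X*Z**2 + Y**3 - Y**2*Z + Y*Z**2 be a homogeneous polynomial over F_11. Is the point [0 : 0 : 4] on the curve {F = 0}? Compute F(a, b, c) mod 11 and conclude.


F(0,0,4) ≡ 0 (mod 11); P is on the curve.

Evaluate F(0, 0, 4) term-by-term (mod 11).
  2*X**3 ↦ 2·0·1·1 = 0
  2*X**2*Y ↦ 2·0·0·1 = 0
  3*X**2*Z ↦ 3·0·1·4 = 0
  2*X*Y**2 ↦ 2·0·0·1 = 0
  3*X*Y*Z ↦ 3·0·0·4 = 0
  X*Z**2 ↦ 1·0·1·16 = 0
  Y**3 ↦ 1·1·0·1 = 0
  -Y**2*Z ↦ -1·1·0·4 = 0
  Y*Z**2 ↦ 1·1·0·16 = 0
Sum: F(0, 0, 4) = (0) + (0) + (0) + (0) + (0) + (0) + (0) + (0) + (0) = 0.
Reducing mod 11: 0 ≡ 0 (mod 11).
Since F(a, b, c) ≡ 0 (mod 11), P lies on the curve.


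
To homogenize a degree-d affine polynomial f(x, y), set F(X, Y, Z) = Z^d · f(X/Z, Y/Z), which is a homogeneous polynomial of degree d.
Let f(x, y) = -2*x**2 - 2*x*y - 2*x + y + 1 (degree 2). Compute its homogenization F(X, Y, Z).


F(X, Y, Z) = -2*X**2 - 2*X*Y - 2*X*Z + Y*Z + Z**2

deg(f) = 2.
Substitute x = X/Z, y = Y/Z into f, then multiply by Z^2.
  monomial -2·x^2·y^0 ↦ -2·X^2·Y^0·Z^0.
  monomial -2·x^1·y^1 ↦ -2·X^1·Y^1·Z^0.
  monomial -2·x^1·y^0 ↦ -2·X^1·Y^0·Z^1.
  monomial 1·x^0·y^1 ↦ 1·X^0·Y^1·Z^1.
  monomial 1·x^0·y^0 ↦ 1·X^0·Y^0·Z^2.
Collecting: F(X, Y, Z) = -2*X**2 - 2*X*Y - 2*X*Z + Y*Z + Z**2.


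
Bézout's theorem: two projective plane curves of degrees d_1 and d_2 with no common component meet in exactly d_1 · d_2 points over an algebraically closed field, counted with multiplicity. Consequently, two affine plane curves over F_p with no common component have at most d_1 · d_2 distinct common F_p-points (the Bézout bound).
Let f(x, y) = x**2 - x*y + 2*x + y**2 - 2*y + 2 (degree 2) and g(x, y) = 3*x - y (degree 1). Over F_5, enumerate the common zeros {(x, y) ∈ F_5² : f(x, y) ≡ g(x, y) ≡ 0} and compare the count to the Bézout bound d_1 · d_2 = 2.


Common zeros: {(1, 3)}; count = 1; Bézout bound = 2.

deg(f) = 2, deg(g) = 1, so Bézout bound = 2.
Scan x ∈ F_5. For each x, list the y ∈ F_5 with f(x, y) ≡ 0 and those with g(x, y) ≡ 0 (mod 5); the common zeros in that column are the intersection.
  x = 0: f ≡ 0 at y ∈ {3, 4}; g ≡ 0 at y ∈ {0}; common: ∅.
  x = 1: f ≡ 0 at y ∈ {0, 3}; g ≡ 0 at y ∈ {3}; common: {3}.
  x = 2: f ≡ 0 at y ∈ {0, 4}; g ≡ 0 at y ∈ {1}; common: ∅.
  x = 3: f ≡ 0 at y ∈ ∅; g ≡ 0 at y ∈ {4}; common: ∅.
  x = 4: f ≡ 0 at y ∈ ∅; g ≡ 0 at y ∈ {2}; common: ∅.
Collecting: common zeros = {(1, 3)}, so the count is 1.
Comparison with the Bézout bound: 1 ≤ 2 = deg(f)·deg(g), as expected for curves with no common component (the affine F_5-count falls short of the bound because intersections may lie at infinity, over extension fields, or carry multiplicity).


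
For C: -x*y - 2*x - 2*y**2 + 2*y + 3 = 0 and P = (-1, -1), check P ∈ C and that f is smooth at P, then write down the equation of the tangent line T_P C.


Tangent line at P: -x + 7*y + 6 = 0.

Step 1: f(-1, -1) = 0, so P lies on C.
Step 2: partial derivatives
  f_x(x, y) = -y - 2, f_y(x, y) = -x - 4*y + 2.
  f_x(P) = -1, f_y(P) = 7 (gradient nonzero, so P is smooth).
Step 3: tangent line at P: -1·(x − -1) + 7·(y − -1) = 0.
Expanding: -x + 7*y + 6 = 0.


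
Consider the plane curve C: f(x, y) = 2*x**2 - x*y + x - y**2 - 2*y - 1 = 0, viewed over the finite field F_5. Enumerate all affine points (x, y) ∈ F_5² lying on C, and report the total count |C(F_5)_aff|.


Affine F_5-points: {(0, 4), (3, 0), (4, 0), (4, 4)}; count = 4.

For each of the 25 pairs (x, y) ∈ F_5², evaluate f(x, y) mod 5. Record the zeros.
  x = 0: [0↦4, 1↦1, 2↦1, 3↦4, 4↦0]  zeros at y ∈ {4}
  x = 1: [0↦2, 1↦3, 2↦2, 3↦4, 4↦4]  zeros at y ∈ ∅
  x = 2: [0↦4, 1↦4, 2↦2, 3↦3, 4↦2]  zeros at y ∈ ∅
  x = 3: [0↦0, 1↦4, 2↦1, 3↦1, 4↦4]  zeros at y ∈ {0}
  x = 4: [0↦0, 1↦3, 2↦4, 3↦3, 4↦0]  zeros at y ∈ {0, 4}
Collecting zeros: affine points = {(0, 4), (3, 0), (4, 0), (4, 4)}.
Total count |C(F_5)_aff| = 4.


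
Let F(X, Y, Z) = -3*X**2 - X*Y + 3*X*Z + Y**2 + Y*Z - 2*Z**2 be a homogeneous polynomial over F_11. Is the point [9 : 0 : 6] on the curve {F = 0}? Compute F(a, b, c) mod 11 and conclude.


F(9,0,6) ≡ 1 (mod 11); P is NOT on the curve.

Evaluate F(9, 0, 6) term-by-term (mod 11).
  -3*X**2 ↦ -3·81·1·1 = -243
  -X*Y ↦ -1·9·0·1 = 0
  3*X*Z ↦ 3·9·1·6 = 162
  Y**2 ↦ 1·1·0·1 = 0
  Y*Z ↦ 1·1·0·6 = 0
  -2*Z**2 ↦ -2·1·1·36 = -72
Sum: F(9, 0, 6) = (-243) + (0) + (162) + (0) + (0) + (-72) = -153.
Reducing mod 11: -153 ≡ 1 (mod 11).
Since F(a, b, c) ≡ 1 ≠ 0 (mod 11), P does NOT lie on the curve.


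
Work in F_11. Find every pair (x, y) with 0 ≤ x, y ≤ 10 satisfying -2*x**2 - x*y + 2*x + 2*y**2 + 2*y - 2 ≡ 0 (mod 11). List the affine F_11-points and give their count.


Affine F_11-points: {(0, 3), (0, 7), (2, 5), (2, 6), (3, 7), (3, 10), (4, 2), (4, 10), (5, 3), (5, 4), (7, 2), (7, 6)}; count = 12.

For each of the 121 pairs (x, y) ∈ F_11², evaluate f(x, y) mod 11. Record the zeros.
  x = 0: [0↦9, 1↦2, 2↦10, 3↦0, 4↦5, 5↦3, 6↦5, 7↦0, 8↦10, 9↦2, 10↦9]  zeros at y ∈ {3, 7}
  x = 1: [0↦9, 1↦1, 2↦8, 3↦8, 4↦1, 5↦9, 6↦10, 7↦4, 8↦2, 9↦4, 10↦10]  zeros at y ∈ ∅
  x = 2: [0↦5, 1↦7, 2↦2, 3↦1, 4↦4, 5↦0, 6↦0, 7↦4, 8↦1, 9↦2, 10↦7]  zeros at y ∈ {5, 6}
  x = 3: [0↦8, 1↦9, 2↦3, 3↦1, 4↦3, 5↦9, 6↦8, 7↦0, 8↦7, 9↦7, 10↦0]  zeros at y ∈ {7, 10}
  x = 4: [0↦7, 1↦7, 2↦0, 3↦8, 4↦9, 5↦3, 6↦1, 7↦3, 8↦9, 9↦8, 10↦0]  zeros at y ∈ {2, 10}
  x = 5: [0↦2, 1↦1, 2↦4, 3↦0, 4↦0, 5↦4, 6↦1, 7↦2, 8↦7, 9↦5, 10↦7]  zeros at y ∈ {3, 4}
  x = 6: [0↦4, 1↦2, 2↦4, 3↦10, 4↦9, 5↦1, 6↦8, 7↦8, 8↦1, 9↦9, 10↦10]  zeros at y ∈ ∅
  x = 7: [0↦2, 1↦10, 2↦0, 3↦5, 4↦3, 5↦5, 6↦0, 7↦10, 8↦2, 9↦9, 10↦9]  zeros at y ∈ {2, 6}
  x = 8: [0↦7, 1↦3, 2↦3, 3↦7, 4↦4, 5↦5, 6↦10, 7↦8, 8↦10, 9↦5, 10↦4]  zeros at y ∈ ∅
  x = 9: [0↦8, 1↦3, 2↦2, 3↦5, 4↦1, 5↦1, 6↦5, 7↦2, 8↦3, 9↦8, 10↦6]  zeros at y ∈ ∅
  x = 10: [0↦5, 1↦10, 2↦8, 3↦10, 4↦5, 5↦4, 6↦7, 7↦3, 8↦3, 9↦7, 10↦4]  zeros at y ∈ ∅
Collecting zeros: affine points = {(0, 3), (0, 7), (2, 5), (2, 6), (3, 7), (3, 10), (4, 2), (4, 10), (5, 3), (5, 4), (7, 2), (7, 6)}.
Total count |C(F_11)_aff| = 12.


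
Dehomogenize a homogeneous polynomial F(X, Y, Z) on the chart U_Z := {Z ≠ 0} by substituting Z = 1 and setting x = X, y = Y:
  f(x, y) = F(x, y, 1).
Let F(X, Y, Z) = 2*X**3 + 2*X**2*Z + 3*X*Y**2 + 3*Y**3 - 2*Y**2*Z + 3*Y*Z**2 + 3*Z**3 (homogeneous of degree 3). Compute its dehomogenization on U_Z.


f(x, y) = 2*x**3 + 2*x**2 + 3*x*y**2 + 3*y**3 - 2*y**2 + 3*y + 3

On U_Z we set Z = 1. Each monomial c·X^i·Y^j·Z^k in F becomes c·x^i·y^j·1^k = c·x^i·y^j.
Substituting Z = 1: F(X, Y, 1) = 2*x**3 + 2*x**2 + 3*x*y**2 + 3*y**3 - 2*y**2 + 3*y + 3.
Note: deg(f) ≤ deg(F) = 3; strict inequality happens when F is divisible by Z (lost terms).


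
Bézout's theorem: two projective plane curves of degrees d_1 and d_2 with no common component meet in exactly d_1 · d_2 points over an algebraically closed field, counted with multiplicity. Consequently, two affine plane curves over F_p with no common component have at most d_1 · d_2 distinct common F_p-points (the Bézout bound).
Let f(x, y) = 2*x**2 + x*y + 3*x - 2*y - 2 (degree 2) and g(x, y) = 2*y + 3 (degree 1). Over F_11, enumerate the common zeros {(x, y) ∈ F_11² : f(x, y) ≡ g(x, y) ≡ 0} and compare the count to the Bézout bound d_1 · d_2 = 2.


Common zeros: ∅; count = 0; Bézout bound = 2.

deg(f) = 2, deg(g) = 1, so Bézout bound = 2.
Scan x ∈ F_11. For each x, list the y ∈ F_11 with f(x, y) ≡ 0 and those with g(x, y) ≡ 0 (mod 11); the common zeros in that column are the intersection.
  x = 0: f ≡ 0 at y ∈ {10}; g ≡ 0 at y ∈ {4}; common: ∅.
  x = 1: f ≡ 0 at y ∈ {3}; g ≡ 0 at y ∈ {4}; common: ∅.
  x = 2: f ≡ 0 at y ∈ ∅; g ≡ 0 at y ∈ {4}; common: ∅.
  x = 3: f ≡ 0 at y ∈ {8}; g ≡ 0 at y ∈ {4}; common: ∅.
  x = 4: f ≡ 0 at y ∈ {1}; g ≡ 0 at y ∈ {4}; common: ∅.
  x = 5: f ≡ 0 at y ∈ {1}; g ≡ 0 at y ∈ {4}; common: ∅.
  x = 6: f ≡ 0 at y ∈ {0}; g ≡ 0 at y ∈ {4}; common: ∅.
  x = 7: f ≡ 0 at y ∈ {3}; g ≡ 0 at y ∈ {4}; common: ∅.
  x = 8: f ≡ 0 at y ∈ {8}; g ≡ 0 at y ∈ {4}; common: ∅.
  x = 9: f ≡ 0 at y ∈ {0}; g ≡ 0 at y ∈ {4}; common: ∅.
  x = 10: f ≡ 0 at y ∈ {10}; g ≡ 0 at y ∈ {4}; common: ∅.
Collecting: common zeros = ∅, so the count is 0.
Comparison with the Bézout bound: 0 ≤ 2 = deg(f)·deg(g), as expected for curves with no common component (the affine F_11-count falls short of the bound because intersections may lie at infinity, over extension fields, or carry multiplicity).


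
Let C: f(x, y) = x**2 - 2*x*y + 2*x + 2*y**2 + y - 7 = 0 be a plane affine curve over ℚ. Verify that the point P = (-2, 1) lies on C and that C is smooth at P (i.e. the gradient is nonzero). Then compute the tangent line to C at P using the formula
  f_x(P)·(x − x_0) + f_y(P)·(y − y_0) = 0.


Tangent line at P: -4*x + 9*y - 17 = 0.

Step 1: f(-2, 1) = 0, so P lies on C.
Step 2: partial derivatives
  f_x(x, y) = 2*x - 2*y + 2, f_y(x, y) = -2*x + 4*y + 1.
  f_x(P) = -4, f_y(P) = 9 (gradient nonzero, so P is smooth).
Step 3: tangent line at P: -4·(x − -2) + 9·(y − 1) = 0.
Expanding: -4*x + 9*y - 17 = 0.


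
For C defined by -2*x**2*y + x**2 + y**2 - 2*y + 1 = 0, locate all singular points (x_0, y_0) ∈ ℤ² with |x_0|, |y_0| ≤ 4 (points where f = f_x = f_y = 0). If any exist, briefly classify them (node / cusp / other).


Singular points: {(0, 1)}; classification: node.

Compute partial derivatives:
  f_x = -4*x*y + 2*x.
  f_y = -2*x**2 + 2*y - 2.
Scan x_0 ∈ {−4, ..., 4}. For each x_0, f_y(x_0, y) is a polynomial in y; find its integer roots y ∈ {−4, ..., 4}, then test f_x and f at those candidates.
  x = -4: f_y(-4, y) = 2*y - 34; no integer root y with |y| ≤ 4.
  x = -3: f_y(-3, y) = 2*y - 20; no integer root y with |y| ≤ 4.
  x = -2: f_y(-2, y) = 2*y - 10; no integer root y with |y| ≤ 4.
  x = -1: f_y(-1, y) = 2*y - 4; vanishes at y ∈ {2}. (-1, 2): f_x = 6 ≠ 0.
  x = 0: f_y(0, y) = 2*y - 2; vanishes at y ∈ {1}. (0, 1): f_x = 0, f = 0 — SINGULAR.
  x = 1: f_y(1, y) = 2*y - 4; vanishes at y ∈ {2}. (1, 2): f_x = -6 ≠ 0.
  x = 2: f_y(2, y) = 2*y - 10; no integer root y with |y| ≤ 4.
  x = 3: f_y(3, y) = 2*y - 20; no integer root y with |y| ≤ 4.
  x = 4: f_y(4, y) = 2*y - 34; no integer root y with |y| ≤ 4.
Only singular point on the grid: (0, 1).
Classify: substitute x = 0 + u, y = 1 + v and expand: f = -2*u**2*v - u**2 + v**2.
No constant or linear terms (consistent with a singular point). Quadratic part: -u**2 + v**2. Cubic part: -2*u**2*v.
The quadratic part v**2 - u**2 = (v − u)(v + u) splits into two distinct linear factors, so there are two distinct tangent lines y − 1 = ±(x − 0) — this is a node (ordinary double point).
Classification: node.


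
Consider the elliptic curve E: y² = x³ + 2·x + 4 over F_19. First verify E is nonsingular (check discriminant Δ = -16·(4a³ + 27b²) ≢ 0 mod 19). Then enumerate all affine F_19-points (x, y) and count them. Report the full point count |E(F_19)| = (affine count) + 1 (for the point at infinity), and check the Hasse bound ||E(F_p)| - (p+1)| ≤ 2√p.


Affine points = {(0, 2), (0, 17), (1, 8), (1, 11), (2, 4), (2, 15), (4, 0), (5, 5), (5, 14), (6, 2), (6, 17), (7, 0), (8, 0), (10, 6), (10, 13), (13, 2), (13, 17), (16, 3), (16, 16), (17, 7), (17, 12), (18, 1), (18, 18)}; affine count = 23; |E(F_19)| = 24.

Discriminant check: Δ ∝ 4a³ + 27b² = 4·2³ + 27·4² = 4·8 + 27·16 ≡ 8 (mod 19). Nonzero ⇒ E is nonsingular.
For each x ∈ F_19, compute rhs = x³ + 2·x + 4 mod 19, then count y ∈ F_19 with y² ≡ rhs.
  x = 0: rhs = 4, matching y values: 2, 17 (2 points).
  x = 1: rhs = 7, matching y values: 8, 11 (2 points).
  x = 2: rhs = 16, matching y values: 4, 15 (2 points).
  x = 3: rhs = 18, matching y values: none (0 points).
  x = 4: rhs = 0, matching y values: 0 (1 points).
  x = 5: rhs = 6, matching y values: 5, 14 (2 points).
  x = 6: rhs = 4, matching y values: 2, 17 (2 points).
  x = 7: rhs = 0, matching y values: 0 (1 points).
  x = 8: rhs = 0, matching y values: 0 (1 points).
  x = 9: rhs = 10, matching y values: none (0 points).
  x = 10: rhs = 17, matching y values: 6, 13 (2 points).
  x = 11: rhs = 8, matching y values: none (0 points).
  x = 12: rhs = 8, matching y values: none (0 points).
  x = 13: rhs = 4, matching y values: 2, 17 (2 points).
  x = 14: rhs = 2, matching y values: none (0 points).
  x = 15: rhs = 8, matching y values: none (0 points).
  x = 16: rhs = 9, matching y values: 3, 16 (2 points).
  x = 17: rhs = 11, matching y values: 7, 12 (2 points).
  x = 18: rhs = 1, matching y values: 1, 18 (2 points).
Total affine count: 23.
Full point count |E(F_19)| = 23 + 1 = 24.
Hasse bound: |24 − (19+1)| = |4| = 4 ≤ 2√19 ≈ 8.7178 ✓.


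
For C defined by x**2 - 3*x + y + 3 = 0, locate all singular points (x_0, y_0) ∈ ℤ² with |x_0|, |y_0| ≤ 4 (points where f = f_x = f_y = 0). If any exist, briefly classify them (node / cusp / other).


No singular points in the scanned grid; C is smooth there.

Compute partial derivatives:
  f_x = 2*x - 3.
  f_y = 1.
f_y = 1 is a nonzero constant, so f_y never vanishes: no point (x, y) can satisfy f = f_x = f_y = 0. In particular no (x, y) ∈ {−4, ..., 4}² is singular; the curve is smooth.


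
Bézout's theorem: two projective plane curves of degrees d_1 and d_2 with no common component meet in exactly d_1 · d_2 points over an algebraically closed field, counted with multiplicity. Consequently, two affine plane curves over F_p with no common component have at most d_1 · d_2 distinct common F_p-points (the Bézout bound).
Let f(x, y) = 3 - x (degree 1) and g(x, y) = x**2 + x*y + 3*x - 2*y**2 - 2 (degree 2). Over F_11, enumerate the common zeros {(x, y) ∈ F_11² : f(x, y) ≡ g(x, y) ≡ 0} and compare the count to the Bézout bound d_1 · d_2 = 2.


Common zeros: {(3, 8), (3, 10)}; count = 2; Bézout bound = 2.

deg(f) = 1, deg(g) = 2, so Bézout bound = 2.
Scan x ∈ F_11. For each x, list the y ∈ F_11 with f(x, y) ≡ 0 and those with g(x, y) ≡ 0 (mod 11); the common zeros in that column are the intersection.
  x = 0: f ≡ 0 at y ∈ ∅; g ≡ 0 at y ∈ ∅; common: ∅.
  x = 1: f ≡ 0 at y ∈ ∅; g ≡ 0 at y ∈ ∅; common: ∅.
  x = 2: f ≡ 0 at y ∈ ∅; g ≡ 0 at y ∈ ∅; common: ∅.
  x = 3: f ≡ 0 at y ∈ {0, 1, 2, 3, 4, 5, 6, 7, 8, 9, 10}; g ≡ 0 at y ∈ {8, 10}; common: {8, 10}.
  x = 4: f ≡ 0 at y ∈ ∅; g ≡ 0 at y ∈ {6, 7}; common: ∅.
  x = 5: f ≡ 0 at y ∈ ∅; g ≡ 0 at y ∈ ∅; common: ∅.
  x = 6: f ≡ 0 at y ∈ ∅; g ≡ 0 at y ∈ {4, 10}; common: ∅.
  x = 7: f ≡ 0 at y ∈ ∅; g ≡ 0 at y ∈ ∅; common: ∅.
  x = 8: f ≡ 0 at y ∈ ∅; g ≡ 0 at y ∈ {7, 8}; common: ∅.
  x = 9: f ≡ 0 at y ∈ ∅; g ≡ 0 at y ∈ {4, 6}; common: ∅.
  x = 10: f ≡ 0 at y ∈ ∅; g ≡ 0 at y ∈ ∅; common: ∅.
Collecting: common zeros = {(3, 8), (3, 10)}, so the count is 2.
Comparison with the Bézout bound: 2 ≤ 2 = deg(f)·deg(g), as expected for curves with no common component (the bound is attained).


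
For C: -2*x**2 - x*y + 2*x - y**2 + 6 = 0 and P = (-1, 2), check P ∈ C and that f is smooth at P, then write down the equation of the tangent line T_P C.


Tangent line at P: 4*x - 3*y + 10 = 0.

Step 1: f(-1, 2) = 0, so P lies on C.
Step 2: partial derivatives
  f_x(x, y) = -4*x - y + 2, f_y(x, y) = -x - 2*y.
  f_x(P) = 4, f_y(P) = -3 (gradient nonzero, so P is smooth).
Step 3: tangent line at P: 4·(x − -1) + -3·(y − 2) = 0.
Expanding: 4*x - 3*y + 10 = 0.


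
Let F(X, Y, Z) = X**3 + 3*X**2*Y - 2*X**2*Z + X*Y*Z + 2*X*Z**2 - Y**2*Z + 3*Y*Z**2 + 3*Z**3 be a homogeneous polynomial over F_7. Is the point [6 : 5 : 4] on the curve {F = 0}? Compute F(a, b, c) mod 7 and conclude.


F(6,5,4) ≡ 6 (mod 7); P is NOT on the curve.

Evaluate F(6, 5, 4) term-by-term (mod 7).
  X**3 ↦ 1·216·1·1 = 216
  3*X**2*Y ↦ 3·36·5·1 = 540
  -2*X**2*Z ↦ -2·36·1·4 = -288
  X*Y*Z ↦ 1·6·5·4 = 120
  2*X*Z**2 ↦ 2·6·1·16 = 192
  -Y**2*Z ↦ -1·1·25·4 = -100
  3*Y*Z**2 ↦ 3·1·5·16 = 240
  3*Z**3 ↦ 3·1·1·64 = 192
Sum: F(6, 5, 4) = (216) + (540) + (-288) + (120) + (192) + (-100) + (240) + (192) = 1112.
Reducing mod 7: 1112 ≡ 6 (mod 7).
Since F(a, b, c) ≡ 6 ≠ 0 (mod 7), P does NOT lie on the curve.


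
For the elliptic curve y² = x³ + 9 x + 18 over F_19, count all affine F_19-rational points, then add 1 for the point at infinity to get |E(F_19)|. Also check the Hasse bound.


Affine points = {(1, 3), (1, 16), (2, 5), (2, 14), (4, 2), (4, 17), (5, 6), (5, 13), (7, 5), (7, 14), (9, 7), (9, 12), (10, 5), (10, 14), (11, 2), (11, 17), (12, 7), (12, 12), (14, 0), (17, 7), (17, 12)}; affine count = 21; |E(F_19)| = 22.

Discriminant check: Δ ∝ 4a³ + 27b² = 4·9³ + 27·18² = 4·729 + 27·324 ≡ 17 (mod 19). Nonzero ⇒ E is nonsingular.
For each x ∈ F_19, compute rhs = x³ + 9·x + 18 mod 19, then count y ∈ F_19 with y² ≡ rhs.
  x = 0: rhs = 18, matching y values: none (0 points).
  x = 1: rhs = 9, matching y values: 3, 16 (2 points).
  x = 2: rhs = 6, matching y values: 5, 14 (2 points).
  x = 3: rhs = 15, matching y values: none (0 points).
  x = 4: rhs = 4, matching y values: 2, 17 (2 points).
  x = 5: rhs = 17, matching y values: 6, 13 (2 points).
  x = 6: rhs = 3, matching y values: none (0 points).
  x = 7: rhs = 6, matching y values: 5, 14 (2 points).
  x = 8: rhs = 13, matching y values: none (0 points).
  x = 9: rhs = 11, matching y values: 7, 12 (2 points).
  x = 10: rhs = 6, matching y values: 5, 14 (2 points).
  x = 11: rhs = 4, matching y values: 2, 17 (2 points).
  x = 12: rhs = 11, matching y values: 7, 12 (2 points).
  x = 13: rhs = 14, matching y values: none (0 points).
  x = 14: rhs = 0, matching y values: 0 (1 points).
  x = 15: rhs = 13, matching y values: none (0 points).
  x = 16: rhs = 2, matching y values: none (0 points).
  x = 17: rhs = 11, matching y values: 7, 12 (2 points).
  x = 18: rhs = 8, matching y values: none (0 points).
Total affine count: 21.
Full point count |E(F_19)| = 21 + 1 = 22.
Hasse bound: |22 − (19+1)| = |2| = 2 ≤ 2√19 ≈ 8.7178 ✓.


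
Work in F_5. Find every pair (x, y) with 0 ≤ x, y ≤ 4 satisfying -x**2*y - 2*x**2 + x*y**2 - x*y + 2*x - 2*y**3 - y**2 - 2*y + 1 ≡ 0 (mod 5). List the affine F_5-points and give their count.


Affine F_5-points: {(1, 1), (1, 3), (3, 1)}; count = 3.

For each of the 25 pairs (x, y) ∈ F_5², evaluate f(x, y) mod 5. Record the zeros.
  x = 0: [0↦1, 1↦1, 2↦2, 3↦2, 4↦4]  zeros at y ∈ ∅
  x = 1: [0↦1, 1↦0, 2↦2, 3↦0, 4↦2]  zeros at y ∈ {1, 3}
  x = 2: [0↦2, 1↦3, 2↦4, 3↦3, 4↦3]  zeros at y ∈ ∅
  x = 3: [0↦4, 1↦0, 2↦3, 3↦1, 4↦2]  zeros at y ∈ {1}
  x = 4: [0↦2, 1↦1, 2↦4, 3↦4, 4↦4]  zeros at y ∈ ∅
Collecting zeros: affine points = {(1, 1), (1, 3), (3, 1)}.
Total count |C(F_5)_aff| = 3.


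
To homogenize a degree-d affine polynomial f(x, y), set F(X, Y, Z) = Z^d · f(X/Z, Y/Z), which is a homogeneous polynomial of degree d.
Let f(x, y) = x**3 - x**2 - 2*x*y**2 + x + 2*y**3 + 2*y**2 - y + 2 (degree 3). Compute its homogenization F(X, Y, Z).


F(X, Y, Z) = X**3 - X**2*Z - 2*X*Y**2 + X*Z**2 + 2*Y**3 + 2*Y**2*Z - Y*Z**2 + 2*Z**3

deg(f) = 3.
Substitute x = X/Z, y = Y/Z into f, then multiply by Z^3.
  monomial 1·x^3·y^0 ↦ 1·X^3·Y^0·Z^0.
  monomial -1·x^2·y^0 ↦ -1·X^2·Y^0·Z^1.
  monomial -2·x^1·y^2 ↦ -2·X^1·Y^2·Z^0.
  monomial 1·x^1·y^0 ↦ 1·X^1·Y^0·Z^2.
  monomial 2·x^0·y^3 ↦ 2·X^0·Y^3·Z^0.
  monomial 2·x^0·y^2 ↦ 2·X^0·Y^2·Z^1.
  monomial -1·x^0·y^1 ↦ -1·X^0·Y^1·Z^2.
  monomial 2·x^0·y^0 ↦ 2·X^0·Y^0·Z^3.
Collecting: F(X, Y, Z) = X**3 - X**2*Z - 2*X*Y**2 + X*Z**2 + 2*Y**3 + 2*Y**2*Z - Y*Z**2 + 2*Z**3.


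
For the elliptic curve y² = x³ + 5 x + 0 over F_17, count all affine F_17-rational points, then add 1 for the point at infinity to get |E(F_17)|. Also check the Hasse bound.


Affine points = {(0, 0), (2, 1), (2, 16), (3, 5), (3, 12), (4, 4), (4, 13), (6, 5), (6, 12), (7, 2), (7, 15), (8, 5), (8, 12), (9, 3), (9, 14), (10, 8), (10, 9), (11, 3), (11, 14), (13, 1), (13, 16), (14, 3), (14, 14), (15, 4), (15, 13)}; affine count = 25; |E(F_17)| = 26.

Discriminant check: Δ ∝ 4a³ + 27b² = 4·5³ + 27·0² = 4·125 + 27·0 ≡ 7 (mod 17). Nonzero ⇒ E is nonsingular.
For each x ∈ F_17, compute rhs = x³ + 5·x + 0 mod 17, then count y ∈ F_17 with y² ≡ rhs.
  x = 0: rhs = 0, matching y values: 0 (1 points).
  x = 1: rhs = 6, matching y values: none (0 points).
  x = 2: rhs = 1, matching y values: 1, 16 (2 points).
  x = 3: rhs = 8, matching y values: 5, 12 (2 points).
  x = 4: rhs = 16, matching y values: 4, 13 (2 points).
  x = 5: rhs = 14, matching y values: none (0 points).
  x = 6: rhs = 8, matching y values: 5, 12 (2 points).
  x = 7: rhs = 4, matching y values: 2, 15 (2 points).
  x = 8: rhs = 8, matching y values: 5, 12 (2 points).
  x = 9: rhs = 9, matching y values: 3, 14 (2 points).
  x = 10: rhs = 13, matching y values: 8, 9 (2 points).
  x = 11: rhs = 9, matching y values: 3, 14 (2 points).
  x = 12: rhs = 3, matching y values: none (0 points).
  x = 13: rhs = 1, matching y values: 1, 16 (2 points).
  x = 14: rhs = 9, matching y values: 3, 14 (2 points).
  x = 15: rhs = 16, matching y values: 4, 13 (2 points).
  x = 16: rhs = 11, matching y values: none (0 points).
Total affine count: 25.
Full point count |E(F_17)| = 25 + 1 = 26.
Hasse bound: |26 − (17+1)| = |8| = 8 ≤ 2√17 ≈ 8.2462 ✓.


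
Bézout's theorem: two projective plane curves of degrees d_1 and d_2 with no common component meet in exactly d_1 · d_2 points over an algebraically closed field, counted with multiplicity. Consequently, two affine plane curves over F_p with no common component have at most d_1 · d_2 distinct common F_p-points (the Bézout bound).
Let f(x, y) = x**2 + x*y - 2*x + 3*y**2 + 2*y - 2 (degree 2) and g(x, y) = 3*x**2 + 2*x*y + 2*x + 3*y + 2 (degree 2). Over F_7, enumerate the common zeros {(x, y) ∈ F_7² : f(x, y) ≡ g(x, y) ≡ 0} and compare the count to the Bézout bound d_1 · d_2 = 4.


Common zeros: ∅; count = 0; Bézout bound = 4.

deg(f) = 2, deg(g) = 2, so Bézout bound = 4.
Scan x ∈ F_7. For each x, list the y ∈ F_7 with f(x, y) ≡ 0 and those with g(x, y) ≡ 0 (mod 7); the common zeros in that column are the intersection.
  x = 0: f ≡ 0 at y ∈ {2}; g ≡ 0 at y ∈ {4}; common: ∅.
  x = 1: f ≡ 0 at y ∈ ∅; g ≡ 0 at y ∈ {0}; common: ∅.
  x = 2: f ≡ 0 at y ∈ ∅; g ≡ 0 at y ∈ ∅; common: ∅.
  x = 3: f ≡ 0 at y ∈ ∅; g ≡ 0 at y ∈ {0}; common: ∅.
  x = 4: f ≡ 0 at y ∈ ∅; g ≡ 0 at y ∈ {3}; common: ∅.
  x = 5: f ≡ 0 at y ∈ ∅; g ≡ 0 at y ∈ {3}; common: ∅.
  x = 6: f ≡ 0 at y ∈ ∅; g ≡ 0 at y ∈ {4}; common: ∅.
Collecting: common zeros = ∅, so the count is 0.
Comparison with the Bézout bound: 0 ≤ 4 = deg(f)·deg(g), as expected for curves with no common component (the affine F_7-count falls short of the bound because intersections may lie at infinity, over extension fields, or carry multiplicity).


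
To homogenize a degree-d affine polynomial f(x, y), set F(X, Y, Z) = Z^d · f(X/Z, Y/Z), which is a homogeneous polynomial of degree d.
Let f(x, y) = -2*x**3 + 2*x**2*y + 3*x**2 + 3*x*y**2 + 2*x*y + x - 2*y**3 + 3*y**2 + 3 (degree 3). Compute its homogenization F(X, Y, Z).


F(X, Y, Z) = -2*X**3 + 2*X**2*Y + 3*X**2*Z + 3*X*Y**2 + 2*X*Y*Z + X*Z**2 - 2*Y**3 + 3*Y**2*Z + 3*Z**3

deg(f) = 3.
Substitute x = X/Z, y = Y/Z into f, then multiply by Z^3.
  monomial -2·x^3·y^0 ↦ -2·X^3·Y^0·Z^0.
  monomial 2·x^2·y^1 ↦ 2·X^2·Y^1·Z^0.
  monomial 3·x^2·y^0 ↦ 3·X^2·Y^0·Z^1.
  monomial 3·x^1·y^2 ↦ 3·X^1·Y^2·Z^0.
  monomial 2·x^1·y^1 ↦ 2·X^1·Y^1·Z^1.
  monomial 1·x^1·y^0 ↦ 1·X^1·Y^0·Z^2.
  monomial -2·x^0·y^3 ↦ -2·X^0·Y^3·Z^0.
  monomial 3·x^0·y^2 ↦ 3·X^0·Y^2·Z^1.
  monomial 3·x^0·y^0 ↦ 3·X^0·Y^0·Z^3.
Collecting: F(X, Y, Z) = -2*X**3 + 2*X**2*Y + 3*X**2*Z + 3*X*Y**2 + 2*X*Y*Z + X*Z**2 - 2*Y**3 + 3*Y**2*Z + 3*Z**3.


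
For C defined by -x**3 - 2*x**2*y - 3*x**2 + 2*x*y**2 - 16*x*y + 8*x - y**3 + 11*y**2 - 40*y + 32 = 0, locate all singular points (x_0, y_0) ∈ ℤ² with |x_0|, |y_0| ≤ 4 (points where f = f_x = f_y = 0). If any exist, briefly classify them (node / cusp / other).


Singular points: {(-2, 2)}; classification: node.

Compute partial derivatives:
  f_x = -3*x**2 - 4*x*y - 6*x + 2*y**2 - 16*y + 8.
  f_y = -2*x**2 + 4*x*y - 16*x - 3*y**2 + 22*y - 40.
Scan x_0 ∈ {−4, ..., 4}. For each x_0, f_y(x_0, y) is a polynomial in y; find its integer roots y ∈ {−4, ..., 4}, then test f_x and f at those candidates.
  x = -4: f_y(-4, y) = -3*y**2 + 6*y - 8; no integer root y with |y| ≤ 4.
  x = -3: f_y(-3, y) = -3*y**2 + 10*y - 10; no integer root y with |y| ≤ 4.
  x = -2: f_y(-2, y) = -3*y**2 + 14*y - 16; vanishes at y ∈ {2}. (-2, 2): f_x = 0, f = 0 — SINGULAR.
  x = -1: f_y(-1, y) = -3*y**2 + 18*y - 26; no integer root y with |y| ≤ 4.
  x = 0: f_y(0, y) = -3*y**2 + 22*y - 40; vanishes at y ∈ {4}. (0, 4): f_x = -24 ≠ 0.
  x = 1: f_y(1, y) = -3*y**2 + 26*y - 58; no integer root y with |y| ≤ 4.
  x = 2: f_y(2, y) = -3*y**2 + 30*y - 80; no integer root y with |y| ≤ 4.
  x = 3: f_y(3, y) = -3*y**2 + 34*y - 106; no integer root y with |y| ≤ 4.
  x = 4: f_y(4, y) = -3*y**2 + 38*y - 136; no integer root y with |y| ≤ 4.
Only singular point on the grid: (-2, 2).
Classify: substitute x = -2 + u, y = 2 + v and expand: f = -u**3 - 2*u**2*v - u**2 + 2*u*v**2 - v**3 + v**2.
No constant or linear terms (consistent with a singular point). Quadratic part: -u**2 + v**2. Cubic part: -u**3 - 2*u**2*v + 2*u*v**2 - v**3.
The quadratic part v**2 - u**2 = (v − u)(v + u) splits into two distinct linear factors, so there are two distinct tangent lines y − 2 = ±(x − -2) — this is a node (ordinary double point).
Classification: node.


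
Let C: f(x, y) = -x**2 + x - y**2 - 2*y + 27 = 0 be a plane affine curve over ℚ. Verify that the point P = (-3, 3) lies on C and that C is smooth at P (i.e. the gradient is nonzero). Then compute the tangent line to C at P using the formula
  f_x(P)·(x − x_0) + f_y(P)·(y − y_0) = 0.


Tangent line at P: 7*x - 8*y + 45 = 0.

Step 1: f(-3, 3) = 0, so P lies on C.
Step 2: partial derivatives
  f_x(x, y) = 1 - 2*x, f_y(x, y) = -2*y - 2.
  f_x(P) = 7, f_y(P) = -8 (gradient nonzero, so P is smooth).
Step 3: tangent line at P: 7·(x − -3) + -8·(y − 3) = 0.
Expanding: 7*x - 8*y + 45 = 0.


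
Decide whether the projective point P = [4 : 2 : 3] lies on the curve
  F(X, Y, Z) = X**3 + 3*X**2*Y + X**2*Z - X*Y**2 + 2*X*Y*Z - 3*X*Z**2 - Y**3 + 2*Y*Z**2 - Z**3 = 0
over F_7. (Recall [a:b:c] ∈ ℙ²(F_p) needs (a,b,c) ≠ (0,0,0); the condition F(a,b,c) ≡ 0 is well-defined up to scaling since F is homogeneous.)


F(4,2,3) ≡ 0 (mod 7); P is on the curve.

Evaluate F(4, 2, 3) term-by-term (mod 7).
  X**3 ↦ 1·64·1·1 = 64
  3*X**2*Y ↦ 3·16·2·1 = 96
  X**2*Z ↦ 1·16·1·3 = 48
  -X*Y**2 ↦ -1·4·4·1 = -16
  2*X*Y*Z ↦ 2·4·2·3 = 48
  -3*X*Z**2 ↦ -3·4·1·9 = -108
  -Y**3 ↦ -1·1·8·1 = -8
  2*Y*Z**2 ↦ 2·1·2·9 = 36
  -Z**3 ↦ -1·1·1·27 = -27
Sum: F(4, 2, 3) = (64) + (96) + (48) + (-16) + (48) + (-108) + (-8) + (36) + (-27) = 133.
Reducing mod 7: 133 ≡ 0 (mod 7).
Since F(a, b, c) ≡ 0 (mod 7), P lies on the curve.


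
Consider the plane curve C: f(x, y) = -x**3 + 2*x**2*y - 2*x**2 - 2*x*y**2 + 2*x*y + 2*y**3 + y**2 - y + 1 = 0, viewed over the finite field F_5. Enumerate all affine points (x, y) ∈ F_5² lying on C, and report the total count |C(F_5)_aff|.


Affine F_5-points: {(2, 0), (2, 1), (2, 3), (4, 0)}; count = 4.

For each of the 25 pairs (x, y) ∈ F_5², evaluate f(x, y) mod 5. Record the zeros.
  x = 0: [0↦1, 1↦3, 2↦4, 3↦1, 4↦1]  zeros at y ∈ ∅
  x = 1: [0↦3, 1↦2, 2↦1, 3↦2, 4↦2]  zeros at y ∈ ∅
  x = 2: [0↦0, 1↦0, 2↦1, 3↦0, 4↦4]  zeros at y ∈ {0, 1, 3}
  x = 3: [0↦1, 1↦1, 2↦3, 3↦4, 4↦1]  zeros at y ∈ ∅
  x = 4: [0↦0, 1↦4, 2↦1, 3↦3, 4↦2]  zeros at y ∈ {0}
Collecting zeros: affine points = {(2, 0), (2, 1), (2, 3), (4, 0)}.
Total count |C(F_5)_aff| = 4.


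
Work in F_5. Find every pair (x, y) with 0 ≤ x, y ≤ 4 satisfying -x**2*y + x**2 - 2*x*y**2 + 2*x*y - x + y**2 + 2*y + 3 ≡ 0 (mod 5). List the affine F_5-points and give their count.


Affine F_5-points: {(1, 1), (1, 2), (2, 0), (2, 4), (3, 4), (4, 0), (4, 2)}; count = 7.

For each of the 25 pairs (x, y) ∈ F_5², evaluate f(x, y) mod 5. Record the zeros.
  x = 0: [0↦3, 1↦1, 2↦1, 3↦3, 4↦2]  zeros at y ∈ ∅
  x = 1: [0↦3, 1↦0, 2↦0, 3↦3, 4↦4]  zeros at y ∈ {1, 2}
  x = 2: [0↦0, 1↦4, 2↦2, 3↦4, 4↦0]  zeros at y ∈ {0, 4}
  x = 3: [0↦4, 1↦3, 2↦2, 3↦1, 4↦0]  zeros at y ∈ {4}
  x = 4: [0↦0, 1↦2, 2↦0, 3↦4, 4↦4]  zeros at y ∈ {0, 2}
Collecting zeros: affine points = {(1, 1), (1, 2), (2, 0), (2, 4), (3, 4), (4, 0), (4, 2)}.
Total count |C(F_5)_aff| = 7.


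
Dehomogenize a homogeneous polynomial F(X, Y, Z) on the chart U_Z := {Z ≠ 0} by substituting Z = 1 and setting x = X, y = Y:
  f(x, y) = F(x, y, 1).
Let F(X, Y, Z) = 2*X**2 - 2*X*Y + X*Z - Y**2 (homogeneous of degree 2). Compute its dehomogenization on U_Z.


f(x, y) = 2*x**2 - 2*x*y + x - y**2

On U_Z we set Z = 1. Each monomial c·X^i·Y^j·Z^k in F becomes c·x^i·y^j·1^k = c·x^i·y^j.
Substituting Z = 1: F(X, Y, 1) = 2*x**2 - 2*x*y + x - y**2.
Note: deg(f) ≤ deg(F) = 2; strict inequality happens when F is divisible by Z (lost terms).


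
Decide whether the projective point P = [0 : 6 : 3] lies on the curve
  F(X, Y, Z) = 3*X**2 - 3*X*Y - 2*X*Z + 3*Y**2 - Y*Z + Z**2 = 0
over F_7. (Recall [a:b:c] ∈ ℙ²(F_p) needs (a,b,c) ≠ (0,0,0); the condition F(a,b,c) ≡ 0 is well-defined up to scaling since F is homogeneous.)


F(0,6,3) ≡ 1 (mod 7); P is NOT on the curve.

Evaluate F(0, 6, 3) term-by-term (mod 7).
  3*X**2 ↦ 3·0·1·1 = 0
  -3*X*Y ↦ -3·0·6·1 = 0
  -2*X*Z ↦ -2·0·1·3 = 0
  3*Y**2 ↦ 3·1·36·1 = 108
  -Y*Z ↦ -1·1·6·3 = -18
  Z**2 ↦ 1·1·1·9 = 9
Sum: F(0, 6, 3) = (0) + (0) + (0) + (108) + (-18) + (9) = 99.
Reducing mod 7: 99 ≡ 1 (mod 7).
Since F(a, b, c) ≡ 1 ≠ 0 (mod 7), P does NOT lie on the curve.


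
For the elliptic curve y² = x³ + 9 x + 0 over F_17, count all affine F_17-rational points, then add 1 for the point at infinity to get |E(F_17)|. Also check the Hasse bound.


Affine points = {(0, 0), (2, 3), (2, 14), (4, 7), (4, 10), (5, 0), (6, 7), (6, 10), (7, 7), (7, 10), (10, 6), (10, 11), (11, 6), (11, 11), (12, 0), (13, 6), (13, 11), (15, 5), (15, 12)}; affine count = 19; |E(F_17)| = 20.

Discriminant check: Δ ∝ 4a³ + 27b² = 4·9³ + 27·0² = 4·729 + 27·0 ≡ 9 (mod 17). Nonzero ⇒ E is nonsingular.
For each x ∈ F_17, compute rhs = x³ + 9·x + 0 mod 17, then count y ∈ F_17 with y² ≡ rhs.
  x = 0: rhs = 0, matching y values: 0 (1 points).
  x = 1: rhs = 10, matching y values: none (0 points).
  x = 2: rhs = 9, matching y values: 3, 14 (2 points).
  x = 3: rhs = 3, matching y values: none (0 points).
  x = 4: rhs = 15, matching y values: 7, 10 (2 points).
  x = 5: rhs = 0, matching y values: 0 (1 points).
  x = 6: rhs = 15, matching y values: 7, 10 (2 points).
  x = 7: rhs = 15, matching y values: 7, 10 (2 points).
  x = 8: rhs = 6, matching y values: none (0 points).
  x = 9: rhs = 11, matching y values: none (0 points).
  x = 10: rhs = 2, matching y values: 6, 11 (2 points).
  x = 11: rhs = 2, matching y values: 6, 11 (2 points).
  x = 12: rhs = 0, matching y values: 0 (1 points).
  x = 13: rhs = 2, matching y values: 6, 11 (2 points).
  x = 14: rhs = 14, matching y values: none (0 points).
  x = 15: rhs = 8, matching y values: 5, 12 (2 points).
  x = 16: rhs = 7, matching y values: none (0 points).
Total affine count: 19.
Full point count |E(F_17)| = 19 + 1 = 20.
Hasse bound: |20 − (17+1)| = |2| = 2 ≤ 2√17 ≈ 8.2462 ✓.


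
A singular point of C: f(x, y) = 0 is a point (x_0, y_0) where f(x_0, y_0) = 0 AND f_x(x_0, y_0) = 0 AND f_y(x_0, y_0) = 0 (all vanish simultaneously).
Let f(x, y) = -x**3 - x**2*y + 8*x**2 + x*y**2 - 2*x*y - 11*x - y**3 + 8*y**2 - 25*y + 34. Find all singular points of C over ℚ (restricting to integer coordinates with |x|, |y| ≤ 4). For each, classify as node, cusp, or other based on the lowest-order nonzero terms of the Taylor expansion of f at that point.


Singular points: {(2, 3)}; classification: node.

Compute partial derivatives:
  f_x = -3*x**2 - 2*x*y + 16*x + y**2 - 2*y - 11.
  f_y = -x**2 + 2*x*y - 2*x - 3*y**2 + 16*y - 25.
Scan x_0 ∈ {−4, ..., 4}. For each x_0, f_y(x_0, y) is a polynomial in y; find its integer roots y ∈ {−4, ..., 4}, then test f_x and f at those candidates.
  x = -4: f_y(-4, y) = -3*y**2 + 8*y - 33; no integer root y with |y| ≤ 4.
  x = -3: f_y(-3, y) = -3*y**2 + 10*y - 28; no integer root y with |y| ≤ 4.
  x = -2: f_y(-2, y) = -3*y**2 + 12*y - 25; no integer root y with |y| ≤ 4.
  x = -1: f_y(-1, y) = -3*y**2 + 14*y - 24; no integer root y with |y| ≤ 4.
  x = 0: f_y(0, y) = -3*y**2 + 16*y - 25; no integer root y with |y| ≤ 4.
  x = 1: f_y(1, y) = -3*y**2 + 18*y - 28; no integer root y with |y| ≤ 4.
  x = 2: f_y(2, y) = -3*y**2 + 20*y - 33; vanishes at y ∈ {3}. (2, 3): f_x = 0, f = 0 — SINGULAR.
  x = 3: f_y(3, y) = -3*y**2 + 22*y - 40; vanishes at y ∈ {4}. (3, 4): f_x = -6 ≠ 0.
  x = 4: f_y(4, y) = -3*y**2 + 24*y - 49; no integer root y with |y| ≤ 4.
Only singular point on the grid: (2, 3).
Classify: substitute x = 2 + u, y = 3 + v and expand: f = -u**3 - u**2*v - u**2 + u*v**2 - v**3 + v**2.
No constant or linear terms (consistent with a singular point). Quadratic part: -u**2 + v**2. Cubic part: -u**3 - u**2*v + u*v**2 - v**3.
The quadratic part v**2 - u**2 = (v − u)(v + u) splits into two distinct linear factors, so there are two distinct tangent lines y − 3 = ±(x − 2) — this is a node (ordinary double point).
Classification: node.


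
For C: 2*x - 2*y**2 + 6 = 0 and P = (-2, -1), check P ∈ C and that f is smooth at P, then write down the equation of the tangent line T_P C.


Tangent line at P: 2*x + 4*y + 8 = 0.

Step 1: f(-2, -1) = 0, so P lies on C.
Step 2: partial derivatives
  f_x(x, y) = 2, f_y(x, y) = -4*y.
  f_x(P) = 2, f_y(P) = 4 (gradient nonzero, so P is smooth).
Step 3: tangent line at P: 2·(x − -2) + 4·(y − -1) = 0.
Expanding: 2*x + 4*y + 8 = 0.


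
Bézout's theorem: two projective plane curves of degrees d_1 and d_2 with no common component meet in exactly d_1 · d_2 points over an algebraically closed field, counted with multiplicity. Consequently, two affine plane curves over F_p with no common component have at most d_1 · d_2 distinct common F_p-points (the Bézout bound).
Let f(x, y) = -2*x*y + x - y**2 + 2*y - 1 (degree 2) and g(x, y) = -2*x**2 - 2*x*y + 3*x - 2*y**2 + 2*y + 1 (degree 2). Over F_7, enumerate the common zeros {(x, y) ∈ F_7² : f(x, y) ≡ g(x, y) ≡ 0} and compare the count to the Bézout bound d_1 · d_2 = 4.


Common zeros: ∅; count = 0; Bézout bound = 4.

deg(f) = 2, deg(g) = 2, so Bézout bound = 4.
Scan x ∈ F_7. For each x, list the y ∈ F_7 with f(x, y) ≡ 0 and those with g(x, y) ≡ 0 (mod 7); the common zeros in that column are the intersection.
  x = 0: f ≡ 0 at y ∈ {1}; g ≡ 0 at y ∈ ∅; common: ∅.
  x = 1: f ≡ 0 at y ∈ {0}; g ≡ 0 at y ∈ {1, 6}; common: ∅.
  x = 2: f ≡ 0 at y ∈ {2, 3}; g ≡ 0 at y ∈ ∅; common: ∅.
  x = 3: f ≡ 0 at y ∈ ∅; g ≡ 0 at y ∈ {1, 4}; common: ∅.
  x = 4: f ≡ 0 at y ∈ ∅; g ≡ 0 at y ∈ ∅; common: ∅.
  x = 5: f ≡ 0 at y ∈ ∅; g ≡ 0 at y ∈ {4, 6}; common: ∅.
  x = 6: f ≡ 0 at y ∈ {5, 6}; g ≡ 0 at y ∈ ∅; common: ∅.
Collecting: common zeros = ∅, so the count is 0.
Comparison with the Bézout bound: 0 ≤ 4 = deg(f)·deg(g), as expected for curves with no common component (the affine F_7-count falls short of the bound because intersections may lie at infinity, over extension fields, or carry multiplicity).


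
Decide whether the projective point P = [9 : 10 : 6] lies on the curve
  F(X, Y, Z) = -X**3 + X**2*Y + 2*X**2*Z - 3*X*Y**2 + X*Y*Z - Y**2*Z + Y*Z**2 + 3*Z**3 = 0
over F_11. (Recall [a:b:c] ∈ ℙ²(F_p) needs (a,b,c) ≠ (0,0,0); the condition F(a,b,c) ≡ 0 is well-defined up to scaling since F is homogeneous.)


F(9,10,6) ≡ 5 (mod 11); P is NOT on the curve.

Evaluate F(9, 10, 6) term-by-term (mod 11).
  -X**3 ↦ -1·729·1·1 = -729
  X**2*Y ↦ 1·81·10·1 = 810
  2*X**2*Z ↦ 2·81·1·6 = 972
  -3*X*Y**2 ↦ -3·9·100·1 = -2700
  X*Y*Z ↦ 1·9·10·6 = 540
  -Y**2*Z ↦ -1·1·100·6 = -600
  Y*Z**2 ↦ 1·1·10·36 = 360
  3*Z**3 ↦ 3·1·1·216 = 648
Sum: F(9, 10, 6) = (-729) + (810) + (972) + (-2700) + (540) + (-600) + (360) + (648) = -699.
Reducing mod 11: -699 ≡ 5 (mod 11).
Since F(a, b, c) ≡ 5 ≠ 0 (mod 11), P does NOT lie on the curve.


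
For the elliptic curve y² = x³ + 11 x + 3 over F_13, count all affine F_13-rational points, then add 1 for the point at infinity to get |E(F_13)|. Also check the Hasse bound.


Affine points = {(0, 4), (0, 9), (5, 1), (5, 12), (6, 5), (6, 8), (9, 5), (9, 8), (11, 5), (11, 8), (12, 2), (12, 11)}; affine count = 12; |E(F_13)| = 13.

Discriminant check: Δ ∝ 4a³ + 27b² = 4·11³ + 27·3² = 4·1331 + 27·9 ≡ 3 (mod 13). Nonzero ⇒ E is nonsingular.
For each x ∈ F_13, compute rhs = x³ + 11·x + 3 mod 13, then count y ∈ F_13 with y² ≡ rhs.
  x = 0: rhs = 3, matching y values: 4, 9 (2 points).
  x = 1: rhs = 2, matching y values: none (0 points).
  x = 2: rhs = 7, matching y values: none (0 points).
  x = 3: rhs = 11, matching y values: none (0 points).
  x = 4: rhs = 7, matching y values: none (0 points).
  x = 5: rhs = 1, matching y values: 1, 12 (2 points).
  x = 6: rhs = 12, matching y values: 5, 8 (2 points).
  x = 7: rhs = 7, matching y values: none (0 points).
  x = 8: rhs = 5, matching y values: none (0 points).
  x = 9: rhs = 12, matching y values: 5, 8 (2 points).
  x = 10: rhs = 8, matching y values: none (0 points).
  x = 11: rhs = 12, matching y values: 5, 8 (2 points).
  x = 12: rhs = 4, matching y values: 2, 11 (2 points).
Total affine count: 12.
Full point count |E(F_13)| = 12 + 1 = 13.
Hasse bound: |13 − (13+1)| = |-1| = 1 ≤ 2√13 ≈ 7.2111 ✓.


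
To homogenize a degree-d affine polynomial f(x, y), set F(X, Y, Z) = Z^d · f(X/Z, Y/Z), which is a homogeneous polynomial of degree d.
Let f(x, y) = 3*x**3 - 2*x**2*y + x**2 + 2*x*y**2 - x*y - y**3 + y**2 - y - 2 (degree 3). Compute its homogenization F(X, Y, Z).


F(X, Y, Z) = 3*X**3 - 2*X**2*Y + X**2*Z + 2*X*Y**2 - X*Y*Z - Y**3 + Y**2*Z - Y*Z**2 - 2*Z**3

deg(f) = 3.
Substitute x = X/Z, y = Y/Z into f, then multiply by Z^3.
  monomial 3·x^3·y^0 ↦ 3·X^3·Y^0·Z^0.
  monomial -2·x^2·y^1 ↦ -2·X^2·Y^1·Z^0.
  monomial 1·x^2·y^0 ↦ 1·X^2·Y^0·Z^1.
  monomial 2·x^1·y^2 ↦ 2·X^1·Y^2·Z^0.
  monomial -1·x^1·y^1 ↦ -1·X^1·Y^1·Z^1.
  monomial -1·x^0·y^3 ↦ -1·X^0·Y^3·Z^0.
  monomial 1·x^0·y^2 ↦ 1·X^0·Y^2·Z^1.
  monomial -1·x^0·y^1 ↦ -1·X^0·Y^1·Z^2.
  monomial -2·x^0·y^0 ↦ -2·X^0·Y^0·Z^3.
Collecting: F(X, Y, Z) = 3*X**3 - 2*X**2*Y + X**2*Z + 2*X*Y**2 - X*Y*Z - Y**3 + Y**2*Z - Y*Z**2 - 2*Z**3.


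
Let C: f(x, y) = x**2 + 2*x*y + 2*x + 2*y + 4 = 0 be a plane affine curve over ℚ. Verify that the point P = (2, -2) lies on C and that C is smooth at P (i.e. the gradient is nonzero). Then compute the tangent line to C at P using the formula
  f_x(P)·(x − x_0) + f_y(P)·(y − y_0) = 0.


Tangent line at P: 2*x + 6*y + 8 = 0.

Step 1: f(2, -2) = 0, so P lies on C.
Step 2: partial derivatives
  f_x(x, y) = 2*x + 2*y + 2, f_y(x, y) = 2*x + 2.
  f_x(P) = 2, f_y(P) = 6 (gradient nonzero, so P is smooth).
Step 3: tangent line at P: 2·(x − 2) + 6·(y − -2) = 0.
Expanding: 2*x + 6*y + 8 = 0.
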